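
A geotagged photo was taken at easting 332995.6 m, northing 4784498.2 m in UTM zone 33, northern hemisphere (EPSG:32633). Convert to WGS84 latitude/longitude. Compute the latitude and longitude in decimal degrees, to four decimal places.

lat 43.1948°, lon 12.9446°

Zone 33N: λ₀ = 15°, k₀ = 0.9996, false easting 500000 m.
Meridian distance M = (N − FN)/k₀ = 4786412.8 m.
Inverse transverse Mercator on WGS84 gives φ = 43.19479995°, λ = 12.94459955°.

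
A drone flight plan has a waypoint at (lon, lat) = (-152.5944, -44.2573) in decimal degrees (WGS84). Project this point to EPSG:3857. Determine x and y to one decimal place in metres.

Web Mercator is spherical with R = a = 6378137 m.
x = R·λ = 6378137 × -2.663274700 = -16986730.906 m.
y = R·ln tan(π/4 + φ/2) = 6378137 × -0.863159050 = -5505346.674 m.

x -16986730.9 m, y -5505346.7 m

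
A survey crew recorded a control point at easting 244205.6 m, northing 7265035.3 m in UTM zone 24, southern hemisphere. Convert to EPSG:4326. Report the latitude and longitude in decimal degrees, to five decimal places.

lat -24.70790°, lon -41.52840°

Zone 24S: λ₀ = -39°, k₀ = 0.9996, false easting 500000 m, false northing 10000000 m.
Meridian distance M = (N − FN)/k₀ = -2736059.1 m.
Inverse transverse Mercator on WGS84 gives φ = -24.70789978°, λ = -41.52840011°.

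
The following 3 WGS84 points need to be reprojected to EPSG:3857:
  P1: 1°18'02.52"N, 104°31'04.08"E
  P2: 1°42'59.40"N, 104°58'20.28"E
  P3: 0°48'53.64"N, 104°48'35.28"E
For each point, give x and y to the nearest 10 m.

Web Mercator: x = R·λ, y = R·ln tan(π/4+φ/2), R = 6378137 m.
P1 (1.3007°, 104.5178°) → (11634868.275, 144805.700) m.
P2 (1.7165°, 104.9723°) → (11685462.983, 191108.495) m.
P3 (0.8149°, 104.8098°) → (11667373.566, 90717.312) m.

P1: x 11634870 m, y 144810 m; P2: x 11685460 m, y 191110 m; P3: x 11667370 m, y 90720 m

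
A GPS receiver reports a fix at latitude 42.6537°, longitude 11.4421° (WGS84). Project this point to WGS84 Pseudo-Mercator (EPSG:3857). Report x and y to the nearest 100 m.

Web Mercator is spherical with R = a = 6378137 m.
x = R·λ = 6378137 × 0.199702318 = 1273728.746 m.
y = R·ln tan(π/4 + φ/2) = 6378137 × 0.824599585 = 5259409.124 m.

x 1273700 m, y 5259400 m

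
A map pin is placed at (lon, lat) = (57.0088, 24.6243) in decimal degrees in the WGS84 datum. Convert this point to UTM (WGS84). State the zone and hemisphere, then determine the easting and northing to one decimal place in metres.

Longitude 57.0088° lies in the 6° band [54°, 60°), giving zone 40; latitude is north of the equator, so 40N.
Zone 40 central meridian λ₀ = 6×40 − 183 = 57°; Δλ = +0.0088°.
Transverse Mercator on WGS84 with k₀ = 0.9996 gives E = 500890.687 m, N = 2723348.096 m.

Zone 40N: E 500890.7 m, N 2723348.1 m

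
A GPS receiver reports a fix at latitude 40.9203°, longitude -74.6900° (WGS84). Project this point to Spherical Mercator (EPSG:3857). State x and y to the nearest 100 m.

x -8314500 m, y 5000600 m

Web Mercator is spherical with R = a = 6378137 m.
x = R·λ = 6378137 × -1.303586418 = -8314452.767 m.
y = R·ln tan(π/4 + φ/2) = 6378137 × 0.784020950 = 5000593.030 m.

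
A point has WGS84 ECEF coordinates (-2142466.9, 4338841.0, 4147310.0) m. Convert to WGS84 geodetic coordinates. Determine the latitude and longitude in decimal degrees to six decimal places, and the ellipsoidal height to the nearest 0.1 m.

lat 40.788800°, lon 116.279600°, h 4004.7 m

λ = atan2(Y, X) = 116.27959951°; p = √(X²+Y²) = 4838977.7 m.
Bowring's method on WGS84 (a = 6378137 m, b = 6356752.314 m) gives φ = 40.78880004°, h = 4004.745 m.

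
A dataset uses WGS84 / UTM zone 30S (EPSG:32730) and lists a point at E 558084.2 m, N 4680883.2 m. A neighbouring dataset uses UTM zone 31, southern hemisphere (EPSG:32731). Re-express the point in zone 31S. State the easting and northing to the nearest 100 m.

UTM 30S → geographic: φ = -48.02270008°, λ = -2.22100019°.
UTM 31S (λ₀ = 3°) forward: E = 110764.472 m, N = 4667975.520 m.

E 110800 m, N 4668000 m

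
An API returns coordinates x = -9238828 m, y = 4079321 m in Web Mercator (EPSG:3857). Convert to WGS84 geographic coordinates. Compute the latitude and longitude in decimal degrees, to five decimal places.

R = 6378137 m. λ = x/R = -82.99380400°.
φ = 2·arctan(exp(y/R)) − 90° = 2·arctan(1.89568) − 90° = 34.37539889°.

lat 34.37540°, lon -82.99380°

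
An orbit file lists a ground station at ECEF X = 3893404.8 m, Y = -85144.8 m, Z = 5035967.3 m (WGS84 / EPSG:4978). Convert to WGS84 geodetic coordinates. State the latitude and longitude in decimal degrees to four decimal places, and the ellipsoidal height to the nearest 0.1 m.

λ = atan2(Y, X) = -1.25280069°; p = √(X²+Y²) = 3894335.7 m.
Bowring's method on WGS84 (a = 6378137 m, b = 6356752.314 m) gives φ = 52.47109958°, h = 1338.004 m.

lat 52.4711°, lon -1.2528°, h 1338.0 m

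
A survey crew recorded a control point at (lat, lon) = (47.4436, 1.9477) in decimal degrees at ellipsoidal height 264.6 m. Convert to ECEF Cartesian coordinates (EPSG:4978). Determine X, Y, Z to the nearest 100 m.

X 4319200 m, Y 146900 m, Z 4675500 m

WGS84: a = 6378137 m, e² = 0.006694380; N(φ) = a/√(1−e²sin²φ) = 6389752.471 m.
X = (N+h)·cosφ·cosλ = 4319171.656 m; Y = (N+h)·cosφ·sinλ = 146881.544 m; Z = (N(1−e²)+h)·sinφ = 4675454.054 m.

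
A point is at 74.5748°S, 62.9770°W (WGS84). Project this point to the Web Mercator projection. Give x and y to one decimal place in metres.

Web Mercator is spherical with R = a = 6378137 m.
x = R·λ = 6378137 × -1.099156003 = -7010567.572 m.
y = R·ln tan(π/4 + φ/2) = 6378137 × -1.999305968 = -12751847.368 m.

x -7010567.6 m, y -12751847.4 m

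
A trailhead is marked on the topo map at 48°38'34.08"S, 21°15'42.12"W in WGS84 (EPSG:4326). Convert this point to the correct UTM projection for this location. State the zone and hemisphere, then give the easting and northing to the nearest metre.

Zone 27S: E 480722 m, N 4612218 m

Longitude -21.2617° lies in the 6° band [-24°, -18°), giving zone 27; latitude is south of the equator, so 27S.
Zone 27 central meridian λ₀ = 6×27 − 183 = -21°; Δλ = -0.2617°.
Transverse Mercator on WGS84 with k₀ = 0.9996 gives E = 480722.105 m, N = 4612218.165 m.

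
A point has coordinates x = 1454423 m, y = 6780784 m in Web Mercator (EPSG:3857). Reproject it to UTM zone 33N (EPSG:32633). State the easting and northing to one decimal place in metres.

E 366871.4 m, N 5750895.5 m

Web Mercator inverse (R = 6378137 m) → φ = 51.89290267°, λ = 13.06530410°.
UTM 33N forward: E = 366871.363 m, N = 5750895.543 m.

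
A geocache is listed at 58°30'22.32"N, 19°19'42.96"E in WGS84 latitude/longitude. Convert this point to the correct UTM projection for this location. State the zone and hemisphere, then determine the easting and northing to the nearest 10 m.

Zone 34N: E 402610 m, N 6486280 m

Longitude 19.3286° lies in the 6° band [18°, 24°), giving zone 34; latitude is north of the equator, so 34N.
Zone 34 central meridian λ₀ = 6×34 − 183 = 21°; Δλ = -1.6714°.
Transverse Mercator on WGS84 with k₀ = 0.9996 gives E = 402609.222 m, N = 6486280.625 m.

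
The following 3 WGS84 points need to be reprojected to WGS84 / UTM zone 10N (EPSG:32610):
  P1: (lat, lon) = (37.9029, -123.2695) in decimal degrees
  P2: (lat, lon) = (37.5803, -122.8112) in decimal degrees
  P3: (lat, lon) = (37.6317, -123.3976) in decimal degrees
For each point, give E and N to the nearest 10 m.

UTM zone 10N: λ₀ = -123°, k₀ = 0.9996.
P1 (37.9029°, -123.2695°) → (476307.434, 4195075.893) m.
P2 (37.5803°, -122.8112°) → (516670.167, 4159266.847) m.
P3 (37.6317°, -123.3976°) → (464917.851, 4165026.975) m.

P1: E 476310 m, N 4195080 m; P2: E 516670 m, N 4159270 m; P3: E 464920 m, N 4165030 m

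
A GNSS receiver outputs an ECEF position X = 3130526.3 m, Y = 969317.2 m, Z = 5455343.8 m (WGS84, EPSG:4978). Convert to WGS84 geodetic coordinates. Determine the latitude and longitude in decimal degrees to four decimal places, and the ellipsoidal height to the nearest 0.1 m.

λ = atan2(Y, X) = 17.20429950°; p = √(X²+Y²) = 3277158.9 m.
Bowring's method on WGS84 (a = 6378137 m, b = 6356752.314 m) gives φ = 59.17530011°, h = 1601.924 m.

lat 59.1753°, lon 17.2043°, h 1601.9 m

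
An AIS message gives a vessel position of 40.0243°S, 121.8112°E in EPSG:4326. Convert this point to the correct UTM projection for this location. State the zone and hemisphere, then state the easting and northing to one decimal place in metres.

Longitude 121.8112° lies in the 6° band [120°, 126°), giving zone 51; latitude is south of the equator, so 51S.
Zone 51 central meridian λ₀ = 6×51 − 183 = 123°; Δλ = -1.1888°.
Transverse Mercator on WGS84 with k₀ = 0.9996 gives E = 398559.095 m, N = 5568868.867 m.

Zone 51S: E 398559.1 m, N 5568868.9 m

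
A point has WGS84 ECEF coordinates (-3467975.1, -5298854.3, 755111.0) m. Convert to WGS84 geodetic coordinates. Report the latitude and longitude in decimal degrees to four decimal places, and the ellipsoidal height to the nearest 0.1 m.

lat 6.8451°, lon -123.2038°, h -148.0 m

λ = atan2(Y, X) = -123.20380048°; p = √(X²+Y²) = 6332827.8 m.
Bowring's method on WGS84 (a = 6378137 m, b = 6356752.314 m) gives φ = 6.84509991°, h = -147.998 m.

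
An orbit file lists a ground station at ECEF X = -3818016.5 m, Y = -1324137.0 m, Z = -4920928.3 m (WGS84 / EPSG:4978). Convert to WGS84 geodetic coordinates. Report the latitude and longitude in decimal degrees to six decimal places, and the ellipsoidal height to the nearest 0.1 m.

lat -50.795400°, lon -160.872799°, h 2244.4 m

λ = atan2(Y, X) = -160.87279936°; p = √(X²+Y²) = 4041112.3 m.
Bowring's method on WGS84 (a = 6378137 m, b = 6356752.314 m) gives φ = -50.79540019°, h = 2244.408 m.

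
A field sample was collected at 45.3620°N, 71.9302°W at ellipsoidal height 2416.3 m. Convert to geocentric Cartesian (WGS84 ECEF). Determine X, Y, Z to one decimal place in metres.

WGS84: a = 6378137 m, e² = 0.006694380; N(φ) = a/√(1−e²sin²φ) = 6388973.855 m.
X = (N+h)·cosφ·cosλ = 1392920.506 m; Y = (N+h)·cosφ·sinλ = -4269264.593 m; Z = (N(1−e²)+h)·sinφ = 4517425.296 m.

X 1392920.5 m, Y -4269264.6 m, Z 4517425.3 m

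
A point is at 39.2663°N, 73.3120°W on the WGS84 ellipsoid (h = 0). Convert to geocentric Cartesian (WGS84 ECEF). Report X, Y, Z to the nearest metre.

X 1419911 m, Y -4736412 m, Z 4015249 m

WGS84: a = 6378137 m, e² = 0.006694380; N(φ) = a/√(1−e²sin²φ) = 6386706.473 m.
X = (N+h)·cosφ·cosλ = 1419910.613 m; Y = (N+h)·cosφ·sinλ = -4736412.420 m; Z = (N(1−e²)+h)·sinφ = 4015249.323 m.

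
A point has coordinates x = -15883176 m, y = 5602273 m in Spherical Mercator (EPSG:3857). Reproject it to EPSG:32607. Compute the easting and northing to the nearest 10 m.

Web Mercator inverse (R = 6378137 m) → φ = 44.87760223°, λ = -142.68099761°.
UTM 7N forward: E = 367229.791 m, N = 4970728.169 m.

E 367230 m, N 4970730 m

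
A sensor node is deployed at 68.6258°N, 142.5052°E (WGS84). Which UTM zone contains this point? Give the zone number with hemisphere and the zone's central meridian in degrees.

UTM zone = ⌊(λ + 180)/6⌋ + 1; 142.5052° ∈ [138°, 144°) → zone 54.
Hemisphere: N (φ ≥ 0).
Central meridian λ₀ = 6×54 − 183 = 141°.

Zone 54N, central meridian 141°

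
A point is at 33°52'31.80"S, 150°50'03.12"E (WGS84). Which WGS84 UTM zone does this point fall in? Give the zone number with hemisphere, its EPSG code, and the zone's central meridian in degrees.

Zone 56S (EPSG:32756), central meridian 153°

UTM zone = ⌊(λ + 180)/6⌋ + 1; 150.8342° ∈ [150°, 156°) → zone 56.
Hemisphere: S (φ < 0).
Central meridian λ₀ = 6×56 − 183 = 153°.
EPSG code: 32756.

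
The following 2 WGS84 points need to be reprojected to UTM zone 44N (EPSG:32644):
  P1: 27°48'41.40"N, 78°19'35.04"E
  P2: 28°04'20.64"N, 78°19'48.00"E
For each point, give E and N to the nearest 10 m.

UTM zone 44N: λ₀ = 81°, k₀ = 0.9996.
P1 (27.8115°, 78.3264°) → (236614.528, 3079190.024) m.
P2 (28.0724°, 78.3300°) → (237601.248, 3108101.014) m.

P1: E 236610 m, N 3079190 m; P2: E 237600 m, N 3108100 m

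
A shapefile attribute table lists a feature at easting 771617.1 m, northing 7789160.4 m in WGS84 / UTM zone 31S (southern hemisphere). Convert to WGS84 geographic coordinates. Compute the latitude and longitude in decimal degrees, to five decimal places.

Zone 31S: λ₀ = 3°, k₀ = 0.9996, false easting 500000 m, false northing 10000000 m.
Meridian distance M = (N − FN)/k₀ = -2211724.3 m.
Inverse transverse Mercator on WGS84 gives φ = -19.97519998°, λ = 5.59550031°.

lat -19.97520°, lon 5.59550°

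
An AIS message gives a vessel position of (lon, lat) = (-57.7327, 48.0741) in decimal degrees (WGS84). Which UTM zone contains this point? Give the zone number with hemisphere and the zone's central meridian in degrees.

UTM zone = ⌊(λ + 180)/6⌋ + 1; -57.7327° ∈ [-60°, -54°) → zone 21.
Hemisphere: N (φ ≥ 0).
Central meridian λ₀ = 6×21 − 183 = -57°.

Zone 21N, central meridian -57°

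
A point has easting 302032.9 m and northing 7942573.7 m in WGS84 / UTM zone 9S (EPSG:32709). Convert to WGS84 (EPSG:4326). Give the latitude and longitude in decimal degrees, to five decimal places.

Zone 9S: λ₀ = -129°, k₀ = 0.9996, false easting 500000 m, false northing 10000000 m.
Meridian distance M = (N − FN)/k₀ = -2058249.6 m.
Inverse transverse Mercator on WGS84 gives φ = -18.59840022°, λ = -130.87619980°.

lat -18.59840°, lon -130.87620°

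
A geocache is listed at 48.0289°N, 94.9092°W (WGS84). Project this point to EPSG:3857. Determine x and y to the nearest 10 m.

Web Mercator is spherical with R = a = 6378137 m.
x = R·λ = 6378137 × -1.656478030 = -10565243.816 m.
y = R·ln tan(π/4 + φ/2) = 6378137 × 0.958220890 = 6111664.113 m.

x -10565240 m, y 6111660 m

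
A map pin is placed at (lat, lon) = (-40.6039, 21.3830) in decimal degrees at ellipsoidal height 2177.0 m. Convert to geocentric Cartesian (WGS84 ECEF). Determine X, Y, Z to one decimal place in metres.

WGS84: a = 6378137 m, e² = 0.006694380; N(φ) = a/√(1−e²sin²φ) = 6387199.096 m.
X = (N+h)·cosφ·cosλ = 4517064.542 m; Y = (N+h)·cosφ·sinλ = 1768672.339 m; Z = (N(1−e²)+h)·sinφ = -4130543.200 m.

X 4517064.5 m, Y 1768672.3 m, Z -4130543.2 m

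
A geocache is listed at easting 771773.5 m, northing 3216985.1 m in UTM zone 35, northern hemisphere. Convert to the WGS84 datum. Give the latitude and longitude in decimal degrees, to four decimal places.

Zone 35N: λ₀ = 27°, k₀ = 0.9996, false easting 500000 m.
Meridian distance M = (N − FN)/k₀ = 3218272.4 m.
Inverse transverse Mercator on WGS84 gives φ = 29.05220015°, λ = 29.79110045°.

lat 29.0522°, lon 29.7911°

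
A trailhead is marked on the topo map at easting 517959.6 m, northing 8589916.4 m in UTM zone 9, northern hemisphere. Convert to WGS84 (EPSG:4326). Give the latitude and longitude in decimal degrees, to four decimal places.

Zone 9N: λ₀ = -129°, k₀ = 0.9996, false easting 500000 m.
Meridian distance M = (N − FN)/k₀ = 8593353.7 m.
Inverse transverse Mercator on WGS84 gives φ = 77.38559972°, λ = -128.26329865°.

lat 77.3856°, lon -128.2633°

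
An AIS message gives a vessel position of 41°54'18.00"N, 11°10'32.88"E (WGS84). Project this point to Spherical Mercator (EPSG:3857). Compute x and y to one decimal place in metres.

Web Mercator is spherical with R = a = 6378137 m.
x = R·λ = 6378137 × 0.195054507 = 1244084.365 m.
y = R·ln tan(π/4 + φ/2) = 6378137 × 0.806937748 = 5146759.510 m.

x 1244084.4 m, y 5146759.5 m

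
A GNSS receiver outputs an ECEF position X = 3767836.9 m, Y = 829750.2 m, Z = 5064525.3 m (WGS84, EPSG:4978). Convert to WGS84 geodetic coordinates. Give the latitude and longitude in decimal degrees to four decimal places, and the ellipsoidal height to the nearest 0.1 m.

λ = atan2(Y, X) = 12.41939990°; p = √(X²+Y²) = 3858118.8 m.
Bowring's method on WGS84 (a = 6378137 m, b = 6356752.314 m) gives φ = 52.88540001°, h = 2090.583 m.

lat 52.8854°, lon 12.4194°, h 2090.6 m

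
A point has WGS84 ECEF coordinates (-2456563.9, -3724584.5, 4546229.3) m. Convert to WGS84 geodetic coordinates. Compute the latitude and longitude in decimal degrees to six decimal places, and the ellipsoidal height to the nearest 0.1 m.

λ = atan2(Y, X) = -123.40699981°; p = √(X²+Y²) = 4461752.6 m.
Bowring's method on WGS84 (a = 6378137 m, b = 6356752.314 m) gives φ = 45.72960005°, h = 2667.920 m.

lat 45.729600°, lon -123.407000°, h 2667.9 m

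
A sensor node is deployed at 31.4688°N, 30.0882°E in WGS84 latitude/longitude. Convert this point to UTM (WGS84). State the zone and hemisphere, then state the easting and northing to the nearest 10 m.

Longitude 30.0882° lies in the 6° band [30°, 36°), giving zone 36; latitude is north of the equator, so 36N.
Zone 36 central meridian λ₀ = 6×36 − 183 = 33°; Δλ = -2.9118°.
Transverse Mercator on WGS84 with k₀ = 0.9996 gives E = 223336.527 m, N = 3485230.548 m.

Zone 36N: E 223340 m, N 3485230 m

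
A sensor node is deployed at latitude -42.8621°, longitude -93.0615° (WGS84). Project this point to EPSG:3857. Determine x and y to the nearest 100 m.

Web Mercator is spherical with R = a = 6378137 m.
x = R·λ = 6378137 × -1.624229582 = -10359558.792 m.
y = R·ln tan(π/4 + φ/2) = 6378137 × -0.829553451 = -5291005.560 m.

x -10359600 m, y -5291000 m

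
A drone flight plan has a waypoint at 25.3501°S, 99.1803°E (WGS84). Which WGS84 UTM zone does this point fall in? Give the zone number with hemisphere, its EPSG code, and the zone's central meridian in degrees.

Zone 47S (EPSG:32747), central meridian 99°

UTM zone = ⌊(λ + 180)/6⌋ + 1; 99.1803° ∈ [96°, 102°) → zone 47.
Hemisphere: S (φ < 0).
Central meridian λ₀ = 6×47 − 183 = 99°.
EPSG code: 32747.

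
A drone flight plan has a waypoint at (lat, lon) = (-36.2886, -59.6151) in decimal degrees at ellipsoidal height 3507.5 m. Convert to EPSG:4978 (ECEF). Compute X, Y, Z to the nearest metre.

X 2604872 m, Y -4442578 m, Z -3756128 m

WGS84: a = 6378137 m, e² = 0.006694380; N(φ) = a/√(1−e²sin²φ) = 6385628.457 m.
X = (N+h)·cosφ·cosλ = 2604871.708 m; Y = (N+h)·cosφ·sinλ = -4442578.446 m; Z = (N(1−e²)+h)·sinφ = -3756127.672 m.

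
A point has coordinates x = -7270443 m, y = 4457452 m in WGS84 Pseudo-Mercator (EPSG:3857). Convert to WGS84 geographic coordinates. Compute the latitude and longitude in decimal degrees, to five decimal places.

lat 37.13150°, lon -65.31150°

R = 6378137 m. λ = x/R = -65.31150069°.
φ = 2·arctan(exp(y/R)) − 90° = 2·arctan(2.01147) − 90° = 37.13149946°.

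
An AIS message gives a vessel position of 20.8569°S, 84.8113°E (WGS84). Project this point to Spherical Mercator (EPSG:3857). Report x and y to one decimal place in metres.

Web Mercator is spherical with R = a = 6378137 m.
x = R·λ = 6378137 × 1.480236428 = 9441150.730 m.
y = R·ln tan(π/4 + φ/2) = 6378137 × -0.372338129 = -2374823.598 m.

x 9441150.7 m, y -2374823.6 m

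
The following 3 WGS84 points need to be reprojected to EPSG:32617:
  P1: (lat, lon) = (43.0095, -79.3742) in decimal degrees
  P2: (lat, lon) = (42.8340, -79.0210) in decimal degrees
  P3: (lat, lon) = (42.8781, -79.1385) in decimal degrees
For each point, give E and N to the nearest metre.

P1: E 632497 m, N 4763152 m; P2: E 661741 m, N 4744281 m; P3: E 652029 m, N 4748959 m

UTM zone 17N: λ₀ = -81°, k₀ = 0.9996.
P1 (43.0095°, -79.3742°) → (632497.127, 4763152.211) m.
P2 (42.8340°, -79.0210°) → (661741.069, 4744280.523) m.
P3 (42.8781°, -79.1385°) → (652029.421, 4748958.923) m.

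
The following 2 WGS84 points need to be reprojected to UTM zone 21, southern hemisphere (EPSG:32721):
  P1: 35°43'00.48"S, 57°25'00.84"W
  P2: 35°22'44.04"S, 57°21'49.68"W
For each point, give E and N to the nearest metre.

P1: E 462292 m, N 6047382 m; P2: E 466956 m, N 6084876 m

UTM zone 21S: λ₀ = -57°, k₀ = 0.9996.
P1 (-35.7168°, -57.4169°) → (462291.807, 6047381.736) m.
P2 (-35.3789°, -57.3638°) → (466956.329, 6084876.311) m.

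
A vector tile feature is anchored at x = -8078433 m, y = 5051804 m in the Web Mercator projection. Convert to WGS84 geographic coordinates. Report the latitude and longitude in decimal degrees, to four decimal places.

R = 6378137 m. λ = x/R = -72.56979836°.
φ = 2·arctan(exp(y/R)) − 90° = 2·arctan(2.20792) − 90° = 41.26699845°.

lat 41.2670°, lon -72.5698°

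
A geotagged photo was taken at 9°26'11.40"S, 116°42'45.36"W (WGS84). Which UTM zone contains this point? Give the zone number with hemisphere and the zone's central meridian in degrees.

UTM zone = ⌊(λ + 180)/6⌋ + 1; -116.7126° ∈ [-120°, -114°) → zone 11.
Hemisphere: S (φ < 0).
Central meridian λ₀ = 6×11 − 183 = -117°.

Zone 11S, central meridian -117°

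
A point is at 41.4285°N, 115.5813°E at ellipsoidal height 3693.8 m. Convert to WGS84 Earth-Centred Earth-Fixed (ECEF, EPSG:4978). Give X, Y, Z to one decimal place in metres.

WGS84: a = 6378137 m, e² = 0.006694380; N(φ) = a/√(1−e²sin²φ) = 6387504.692 m.
X = (N+h)·cosφ·cosλ = -2069146.825 m; Y = (N+h)·cosφ·sinλ = 4322262.218 m; Z = (N(1−e²)+h)·sinφ = 4200665.653 m.

X -2069146.8 m, Y 4322262.2 m, Z 4200665.7 m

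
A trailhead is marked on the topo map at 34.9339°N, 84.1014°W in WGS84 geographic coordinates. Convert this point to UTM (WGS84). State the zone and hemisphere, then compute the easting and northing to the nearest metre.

Longitude -84.1014° lies in the 6° band [-90°, -84°), giving zone 16; latitude is north of the equator, so 16N.
Zone 16 central meridian λ₀ = 6×16 − 183 = -87°; Δλ = +2.8986°.
Transverse Mercator on WGS84 with k₀ = 0.9996 gives E = 764753.757 m, N = 3869549.690 m.

Zone 16N: E 764754 m, N 3869550 m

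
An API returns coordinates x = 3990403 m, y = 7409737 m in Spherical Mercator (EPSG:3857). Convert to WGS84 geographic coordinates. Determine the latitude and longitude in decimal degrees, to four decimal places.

R = 6378137 m. λ = x/R = 35.84640005°.
φ = 2·arctan(exp(y/R)) − 90° = 2·arctan(3.19549) − 90° = 55.24589849°.

lat 55.2459°, lon 35.8464°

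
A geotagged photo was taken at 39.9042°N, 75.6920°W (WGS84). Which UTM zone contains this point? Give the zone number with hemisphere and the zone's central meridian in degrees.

UTM zone = ⌊(λ + 180)/6⌋ + 1; -75.6920° ∈ [-78°, -72°) → zone 18.
Hemisphere: N (φ ≥ 0).
Central meridian λ₀ = 6×18 − 183 = -75°.

Zone 18N, central meridian -75°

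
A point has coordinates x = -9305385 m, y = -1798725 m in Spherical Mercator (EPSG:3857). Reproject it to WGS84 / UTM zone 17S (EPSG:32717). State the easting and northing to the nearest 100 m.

Web Mercator inverse (R = 6378137 m) → φ = -15.94820162°, λ = -83.59169570°.
UTM 17S forward: E = 222558.202 m, N = 8235069.279 m.

E 222600 m, N 8235100 m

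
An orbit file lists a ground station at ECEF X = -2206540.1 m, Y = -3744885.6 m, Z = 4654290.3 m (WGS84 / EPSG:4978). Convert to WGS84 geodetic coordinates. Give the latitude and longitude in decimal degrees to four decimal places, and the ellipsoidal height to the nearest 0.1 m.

λ = atan2(Y, X) = -120.50719969°; p = √(X²+Y²) = 4346606.4 m.
Bowring's method on WGS84 (a = 6378137 m, b = 6356752.314 m) gives φ = 47.14970000°, h = 1624.905 m.

lat 47.1497°, lon -120.5072°, h 1624.9 m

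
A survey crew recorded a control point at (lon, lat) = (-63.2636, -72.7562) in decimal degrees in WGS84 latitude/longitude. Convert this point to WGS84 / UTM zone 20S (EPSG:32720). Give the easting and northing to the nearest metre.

Zone 20 central meridian λ₀ = 6×20 − 183 = -63°; Δλ = -0.2636°.
Transverse Mercator on WGS84 with k₀ = 0.9996 gives E = 491278.206 m, N = 1926697.306 m.

E 491278 m, N 1926697 m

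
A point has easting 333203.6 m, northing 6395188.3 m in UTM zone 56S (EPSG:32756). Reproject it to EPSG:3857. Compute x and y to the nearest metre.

Unproject from UTM 56S (λ₀ = 153°) → φ = -32.56820022°, λ = 151.22319957°.
Web Mercator (R = 6378137 m): x = 16834089.573 m, y = -3838129.022 m.

x 16834090 m, y -3838129 m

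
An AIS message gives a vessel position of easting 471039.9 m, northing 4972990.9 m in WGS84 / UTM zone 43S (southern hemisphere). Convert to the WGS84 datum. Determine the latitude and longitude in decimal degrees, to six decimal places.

lat -45.396000°, lon 74.630000°

Zone 43S: λ₀ = 75°, k₀ = 0.9996, false easting 500000 m, false northing 10000000 m.
Meridian distance M = (N − FN)/k₀ = -5029020.7 m.
Inverse transverse Mercator on WGS84 gives φ = -45.39600010°, λ = 74.62999979°.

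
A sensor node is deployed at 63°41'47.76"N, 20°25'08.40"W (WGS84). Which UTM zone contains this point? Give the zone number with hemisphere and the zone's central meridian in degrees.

Zone 27N, central meridian -21°

UTM zone = ⌊(λ + 180)/6⌋ + 1; -20.4190° ∈ [-24°, -18°) → zone 27.
Hemisphere: N (φ ≥ 0).
Central meridian λ₀ = 6×27 − 183 = -21°.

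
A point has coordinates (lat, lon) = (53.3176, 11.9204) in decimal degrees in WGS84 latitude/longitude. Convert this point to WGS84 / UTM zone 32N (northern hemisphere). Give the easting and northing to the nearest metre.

Zone 32 central meridian λ₀ = 6×32 − 183 = 9°; Δλ = +2.9204°.
Transverse Mercator on WGS84 with k₀ = 0.9996 gives E = 694523.826 m, N = 5911579.049 m.

E 694524 m, N 5911579 m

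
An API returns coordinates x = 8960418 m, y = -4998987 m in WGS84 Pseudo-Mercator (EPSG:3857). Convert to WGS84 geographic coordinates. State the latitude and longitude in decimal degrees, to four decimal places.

R = 6378137 m. λ = x/R = 80.49280441°.
φ = 2·arctan(exp(y/R)) − 90° = 2·arctan(0.45668) − 90° = -40.90939759°.

lat -40.9094°, lon 80.4928°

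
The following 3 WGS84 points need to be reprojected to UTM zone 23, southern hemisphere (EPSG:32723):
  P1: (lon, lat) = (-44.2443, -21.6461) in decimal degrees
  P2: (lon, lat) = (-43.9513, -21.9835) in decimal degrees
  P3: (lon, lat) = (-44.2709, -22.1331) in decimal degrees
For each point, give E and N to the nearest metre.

UTM zone 23S: λ₀ = -45°, k₀ = 0.9996.
P1 (-21.6461°, -44.2443°) → (578197.711, 7606153.738) m.
P2 (-21.9835°, -43.9513°) → (608264.598, 7568628.436) m.
P3 (-22.1331°, -44.2709°) → (575189.351, 7552260.370) m.

P1: E 578198 m, N 7606154 m; P2: E 608265 m, N 7568628 m; P3: E 575189 m, N 7552260 m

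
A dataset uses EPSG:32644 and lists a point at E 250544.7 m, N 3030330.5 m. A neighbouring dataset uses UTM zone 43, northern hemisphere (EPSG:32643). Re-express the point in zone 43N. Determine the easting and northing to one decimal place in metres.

E 844026.1 m, N 3032609.4 m

UTM 44N → geographic: φ = 27.37350015°, λ = 78.47780025°.
UTM 43N (λ₀ = 75°) forward: E = 844026.087 m, N = 3032609.438 m.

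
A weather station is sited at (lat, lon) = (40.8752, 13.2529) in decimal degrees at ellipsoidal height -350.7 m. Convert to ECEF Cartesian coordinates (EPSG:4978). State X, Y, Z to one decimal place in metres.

WGS84: a = 6378137 m, e² = 0.006694380; N(φ) = a/√(1−e²sin²φ) = 6387299.497 m.
X = (N+h)·cosφ·cosλ = 4700788.582 m; Y = (N+h)·cosφ·sinλ = 1107139.904 m; Z = (N(1−e²)+h)·sinφ = 4151723.999 m.

X 4700788.6 m, Y 1107139.9 m, Z 4151724.0 m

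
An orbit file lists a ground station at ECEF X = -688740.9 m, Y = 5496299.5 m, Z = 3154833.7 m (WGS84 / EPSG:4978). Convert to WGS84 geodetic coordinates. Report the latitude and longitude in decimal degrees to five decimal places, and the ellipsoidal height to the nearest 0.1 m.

λ = atan2(Y, X) = 97.14250011°; p = √(X²+Y²) = 5539284.5 m.
Bowring's method on WGS84 (a = 6378137 m, b = 6356752.314 m) gives φ = 29.82890008°, h = 1808.674 m.

lat 29.82890°, lon 97.14250°, h 1808.7 m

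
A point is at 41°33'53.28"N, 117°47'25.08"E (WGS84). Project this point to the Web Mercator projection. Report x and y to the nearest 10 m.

Web Mercator is spherical with R = a = 6378137 m.
x = R·λ = 6378137 × 2.055828562 = 13112356.216 m.
y = R·ln tan(π/4 + φ/2) = 6378137 × 0.798980939 = 5096009.888 m.

x 13112360 m, y 5096010 m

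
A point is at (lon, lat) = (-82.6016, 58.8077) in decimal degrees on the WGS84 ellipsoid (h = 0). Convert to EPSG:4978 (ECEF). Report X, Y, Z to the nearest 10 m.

WGS84: a = 6378137 m, e² = 0.006694380; N(φ) = a/√(1−e²sin²φ) = 6393817.009 m.
X = (N+h)·cosφ·cosλ = 426406.529 m; Y = (N+h)·cosφ·sinλ = -3283866.392 m; Z = (N(1−e²)+h)·sinφ = 5432872.801 m.

X 426410 m, Y -3283870 m, Z 5432870 m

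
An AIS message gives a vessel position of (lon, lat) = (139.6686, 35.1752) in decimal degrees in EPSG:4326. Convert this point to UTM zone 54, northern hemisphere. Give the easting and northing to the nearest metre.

Zone 54 central meridian λ₀ = 6×54 − 183 = 141°; Δλ = -1.3314°.
Transverse Mercator on WGS84 with k₀ = 0.9996 gives E = 378763.372 m, N = 3893283.914 m.

E 378763 m, N 3893284 m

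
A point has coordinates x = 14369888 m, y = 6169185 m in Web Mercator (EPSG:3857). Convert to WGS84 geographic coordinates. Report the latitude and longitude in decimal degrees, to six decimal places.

lat 48.373301°, lon 129.086900°

R = 6378137 m. λ = x/R = 129.08690021°.
φ = 2·arctan(exp(y/R)) − 90° = 2·arctan(2.63067) − 90° = 48.37330073°.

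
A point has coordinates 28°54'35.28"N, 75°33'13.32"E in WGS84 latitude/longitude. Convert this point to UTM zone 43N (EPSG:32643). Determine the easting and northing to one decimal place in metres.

Zone 43 central meridian λ₀ = 6×43 − 183 = 75°; Δλ = +0.5537°.
Transverse Mercator on WGS84 with k₀ = 0.9996 gives E = 553977.547 m, N = 3198118.386 m.

E 553977.5 m, N 3198118.4 m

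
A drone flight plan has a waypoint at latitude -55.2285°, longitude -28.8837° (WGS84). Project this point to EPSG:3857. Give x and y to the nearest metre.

Web Mercator is spherical with R = a = 6378137 m.
x = R·λ = 6378137 × -0.504115665 = -3215318.776 m.
y = R·ln tan(π/4 + φ/2) = 6378137 × -1.161207449 = -7406340.195 m.

x -3215319 m, y -7406340 m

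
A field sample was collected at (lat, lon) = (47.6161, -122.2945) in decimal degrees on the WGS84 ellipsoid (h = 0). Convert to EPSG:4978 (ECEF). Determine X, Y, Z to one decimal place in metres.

WGS84: a = 6378137 m, e² = 0.006694380; N(φ) = a/√(1−e²sin²φ) = 6389816.847 m.
X = (N+h)·cosφ·cosλ = -2301289.170 m; Y = (N+h)·cosφ·sinλ = -3641053.287 m; Z = (N(1−e²)+h)·sinφ = 4688208.7497 m.

X -2301289.2 m, Y -3641053.3 m, Z 4688208.7 m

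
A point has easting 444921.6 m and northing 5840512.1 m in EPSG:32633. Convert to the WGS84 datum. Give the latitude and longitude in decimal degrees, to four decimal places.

Zone 33N: λ₀ = 15°, k₀ = 0.9996, false easting 500000 m.
Meridian distance M = (N − FN)/k₀ = 5842849.2 m.
Inverse transverse Mercator on WGS84 gives φ = 52.71170004°, λ = 14.18469936°.

lat 52.7117°, lon 14.1847°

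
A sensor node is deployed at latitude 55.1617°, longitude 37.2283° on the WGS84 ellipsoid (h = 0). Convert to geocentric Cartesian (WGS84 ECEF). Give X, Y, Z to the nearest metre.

X 2907704 m, Y 2209332 m, Z 5211688 m

WGS84: a = 6378137 m, e² = 0.006694380; N(φ) = a/√(1−e²sin²φ) = 6392567.670 m.
X = (N+h)·cosφ·cosλ = 2907703.509 m; Y = (N+h)·cosφ·sinλ = 2209331.591 m; Z = (N(1−e²)+h)·sinφ = 5211687.798 m.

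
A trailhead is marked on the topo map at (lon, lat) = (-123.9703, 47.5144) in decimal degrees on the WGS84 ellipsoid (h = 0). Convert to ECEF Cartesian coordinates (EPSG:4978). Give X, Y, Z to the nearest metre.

WGS84: a = 6378137 m, e² = 0.006694380; N(φ) = a/√(1−e²sin²φ) = 6389778.897 m.
X = (N+h)·cosφ·cosλ = -2411447.091 m; Y = (N+h)·cosφ·sinλ = -3579117.908 m; Z = (N(1−e²)+h)·sinφ = 4680579.219 m.

X -2411447 m, Y -3579118 m, Z 4680579 m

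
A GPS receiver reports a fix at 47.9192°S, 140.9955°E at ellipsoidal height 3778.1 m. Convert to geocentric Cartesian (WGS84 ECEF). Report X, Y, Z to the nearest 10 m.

WGS84: a = 6378137 m, e² = 0.006694380; N(φ) = a/√(1−e²sin²φ) = 6389929.879 m.
X = (N+h)·cosφ·cosλ = -3329798.074 m; Y = (N+h)·cosφ·sinλ = 2696850.357 m; Z = (N(1−e²)+h)·sinφ = -4713664.186 m.

X -3329800 m, Y 2696850 m, Z -4713660 m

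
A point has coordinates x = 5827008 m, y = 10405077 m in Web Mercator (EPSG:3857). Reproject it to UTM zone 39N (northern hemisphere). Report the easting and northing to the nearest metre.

E 556563 m, N 7527704 m

Web Mercator inverse (R = 6378137 m) → φ = 67.85850137°, λ = 52.34490347°.
UTM 39N forward: E = 556562.871 m, N = 7527703.527 m.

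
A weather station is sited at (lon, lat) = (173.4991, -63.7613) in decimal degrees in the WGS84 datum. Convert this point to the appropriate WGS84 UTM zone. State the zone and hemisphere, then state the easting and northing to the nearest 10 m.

Zone 59S: E 623250 m, N 2927170 m

Longitude 173.4991° lies in the 6° band [168°, 174°), giving zone 59; latitude is south of the equator, so 59S.
Zone 59 central meridian λ₀ = 6×59 − 183 = 171°; Δλ = +2.4991°.
Transverse Mercator on WGS84 with k₀ = 0.9996 gives E = 623254.282 m, N = 2927172.812 m.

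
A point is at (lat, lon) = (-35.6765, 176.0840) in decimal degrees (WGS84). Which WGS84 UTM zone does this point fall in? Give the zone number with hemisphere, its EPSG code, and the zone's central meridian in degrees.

UTM zone = ⌊(λ + 180)/6⌋ + 1; 176.0840° ∈ [174°, 180°) → zone 60.
Hemisphere: S (φ < 0).
Central meridian λ₀ = 6×60 − 183 = 177°.
EPSG code: 32760.

Zone 60S (EPSG:32760), central meridian 177°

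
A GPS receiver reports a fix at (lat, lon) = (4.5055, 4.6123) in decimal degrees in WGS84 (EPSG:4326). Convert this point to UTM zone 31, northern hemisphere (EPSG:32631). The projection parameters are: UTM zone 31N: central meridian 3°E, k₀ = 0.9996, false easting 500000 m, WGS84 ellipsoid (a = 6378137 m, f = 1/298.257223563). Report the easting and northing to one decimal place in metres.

E 678881.4 m, N 498201.2 m

Zone 31 central meridian λ₀ = 6×31 − 183 = 3°; Δλ = +1.6123°.
Transverse Mercator on WGS84 with k₀ = 0.9996 gives E = 678881.384 m, N = 498201.168 m.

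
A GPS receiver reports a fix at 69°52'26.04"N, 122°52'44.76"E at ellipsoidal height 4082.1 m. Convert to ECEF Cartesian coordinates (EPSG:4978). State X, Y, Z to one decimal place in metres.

WGS84: a = 6378137 m, e² = 0.006694380; N(φ) = a/√(1−e²sin²φ) = 6397041.937 m.
X = (N+h)·cosφ·cosλ = -1195692.282 m; Y = (N+h)·cosφ·sinλ = 1849738.005 m; Z = (N(1−e²)+h)·sinφ = 5970046.806 m.

X -1195692.3 m, Y 1849738.0 m, Z 5970046.8 m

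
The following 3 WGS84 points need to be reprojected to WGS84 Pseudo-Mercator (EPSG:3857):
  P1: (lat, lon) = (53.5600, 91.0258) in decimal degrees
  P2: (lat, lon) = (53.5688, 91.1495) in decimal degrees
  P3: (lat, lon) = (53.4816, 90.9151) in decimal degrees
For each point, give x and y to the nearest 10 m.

P1: x 10132950 m, y 7087260 m; P2: x 10146720 m, y 7088910 m; P3: x 10120620 m, y 7072580 m

Web Mercator: x = R·λ, y = R·ln tan(π/4+φ/2), R = 6378137 m.
P1 (53.5600°, 91.0258°) → (10132945.705, 7087262.071) m.
P2 (53.5688°, 91.1495°) → (10146715.926, 7088911.473) m.
P3 (53.4816°, 90.9151°) → (10120622.637, 7072582.512) m.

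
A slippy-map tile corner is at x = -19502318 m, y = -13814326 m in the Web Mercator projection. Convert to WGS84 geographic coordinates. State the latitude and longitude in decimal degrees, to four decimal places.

lat -76.9194°, lon -175.1923°

R = 6378137 m. λ = x/R = -175.19230335°.
φ = 2·arctan(exp(y/R)) − 90° = 2·arctan(0.11465) − 90° = -76.91940034°.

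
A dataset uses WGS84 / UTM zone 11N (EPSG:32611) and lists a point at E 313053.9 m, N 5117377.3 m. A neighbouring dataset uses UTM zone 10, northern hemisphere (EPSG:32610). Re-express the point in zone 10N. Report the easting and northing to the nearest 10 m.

E 776090 m, N 5120750 m

UTM 11N → geographic: φ = 46.18430041°, λ = -119.42240046°.
UTM 10N (λ₀ = -123°) forward: E = 776093.371 m, N = 5120748.610 m.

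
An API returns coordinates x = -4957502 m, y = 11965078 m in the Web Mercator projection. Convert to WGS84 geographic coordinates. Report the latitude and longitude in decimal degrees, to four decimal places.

lat 72.5790°, lon -44.5340°

R = 6378137 m. λ = x/R = -44.53399818°.
φ = 2·arctan(exp(y/R)) − 90° = 2·arctan(6.52703) − 90° = 72.57899954°.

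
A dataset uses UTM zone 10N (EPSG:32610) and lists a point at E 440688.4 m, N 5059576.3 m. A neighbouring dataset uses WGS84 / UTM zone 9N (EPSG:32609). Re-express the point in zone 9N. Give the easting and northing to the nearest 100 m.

E 907900 m, N 5072700 m

UTM 10N → geographic: φ = 45.68719973°, λ = -123.76169970°.
UTM 9N (λ₀ = -129°) forward: E = 907879.813 m, N = 5072654.099 m.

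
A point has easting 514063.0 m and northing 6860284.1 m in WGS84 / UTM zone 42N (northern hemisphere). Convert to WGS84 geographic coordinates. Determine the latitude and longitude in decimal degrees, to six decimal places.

Zone 42N: λ₀ = 69°, k₀ = 0.9996, false easting 500000 m.
Meridian distance M = (N − FN)/k₀ = 6863029.3 m.
Inverse transverse Mercator on WGS84 gives φ = 61.87500007°, λ = 69.26739989°.

lat 61.875000°, lon 69.267400°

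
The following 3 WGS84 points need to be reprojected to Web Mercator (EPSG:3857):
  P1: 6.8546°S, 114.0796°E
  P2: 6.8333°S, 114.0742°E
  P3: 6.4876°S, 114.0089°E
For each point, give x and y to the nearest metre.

Web Mercator: x = R·λ, y = R·ln tan(π/4+φ/2), R = 6378137 m.
P1 (-6.8546°, 114.0796°) → (12699282.982, -764877.330) m.
P2 (-6.8333°, 114.0742°) → (12698681.857, -762489.208) m.
P3 (-6.4876°, 114.0089°) → (12691412.694, -723744.510) m.

P1: x 12699283 m, y -764877 m; P2: x 12698682 m, y -762489 m; P3: x 12691413 m, y -723745 m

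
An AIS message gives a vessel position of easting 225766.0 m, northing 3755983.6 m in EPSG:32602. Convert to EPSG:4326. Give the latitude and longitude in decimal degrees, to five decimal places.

Zone 2N: λ₀ = -171°, k₀ = 0.9996, false easting 500000 m.
Meridian distance M = (N − FN)/k₀ = 3757486.6 m.
Inverse transverse Mercator on WGS84 gives φ = 33.90860013°, λ = -173.96589959°.

lat 33.90860°, lon -173.96590°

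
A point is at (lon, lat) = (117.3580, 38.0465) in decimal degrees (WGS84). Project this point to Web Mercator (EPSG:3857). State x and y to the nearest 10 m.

Web Mercator is spherical with R = a = 6378137 m.
x = R·λ = 6378137 × 2.048283504 = 13064232.801 m.
y = R·ln tan(π/4 + φ/2) = 6378137 × 0.719018232 = 4585996.788 m.

x 13064230 m, y 4586000 m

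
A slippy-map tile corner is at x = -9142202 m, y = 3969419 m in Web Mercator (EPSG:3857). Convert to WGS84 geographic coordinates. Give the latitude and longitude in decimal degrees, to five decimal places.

R = 6378137 m. λ = x/R = -82.12579787°.
φ = 2·arctan(exp(y/R)) − 90° = 2·arctan(1.86330) − 90° = 33.55660374°.

lat 33.55660°, lon -82.12580°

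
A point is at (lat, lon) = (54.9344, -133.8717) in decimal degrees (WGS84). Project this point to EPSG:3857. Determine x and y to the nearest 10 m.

Web Mercator is spherical with R = a = 6378137 m.
x = R·λ = 6378137 × -2.336501940 = -14902529.476 m.
y = R·ln tan(π/4 + φ/2) = 6378137 × 1.152240048 = 7349144.886 m.

x -14902530 m, y 7349140 m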